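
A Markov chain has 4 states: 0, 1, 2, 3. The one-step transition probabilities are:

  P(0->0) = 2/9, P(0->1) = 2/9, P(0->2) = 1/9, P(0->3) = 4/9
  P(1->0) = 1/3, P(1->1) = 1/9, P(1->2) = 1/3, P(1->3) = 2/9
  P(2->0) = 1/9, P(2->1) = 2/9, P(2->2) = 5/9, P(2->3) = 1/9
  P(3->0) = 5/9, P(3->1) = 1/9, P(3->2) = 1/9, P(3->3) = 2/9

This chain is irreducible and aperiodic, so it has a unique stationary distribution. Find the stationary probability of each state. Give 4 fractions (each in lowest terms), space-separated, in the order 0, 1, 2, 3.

Answer: 53/178 31/178 24/89 23/89

Derivation:
The stationary distribution satisfies pi = pi * P, i.e.:
  pi_0 = 2/9*pi_0 + 1/3*pi_1 + 1/9*pi_2 + 5/9*pi_3
  pi_1 = 2/9*pi_0 + 1/9*pi_1 + 2/9*pi_2 + 1/9*pi_3
  pi_2 = 1/9*pi_0 + 1/3*pi_1 + 5/9*pi_2 + 1/9*pi_3
  pi_3 = 4/9*pi_0 + 2/9*pi_1 + 1/9*pi_2 + 2/9*pi_3
with normalization: pi_0 + pi_1 + pi_2 + pi_3 = 1.

Using the first 3 balance equations plus normalization, the linear system A*pi = b is:
  [-7/9, 1/3, 1/9, 5/9] . pi = 0
  [2/9, -8/9, 2/9, 1/9] . pi = 0
  [1/9, 1/3, -4/9, 1/9] . pi = 0
  [1, 1, 1, 1] . pi = 1

Solving yields:
  pi_0 = 53/178
  pi_1 = 31/178
  pi_2 = 24/89
  pi_3 = 23/89

Verification (pi * P):
  53/178*2/9 + 31/178*1/3 + 24/89*1/9 + 23/89*5/9 = 53/178 = pi_0  (ok)
  53/178*2/9 + 31/178*1/9 + 24/89*2/9 + 23/89*1/9 = 31/178 = pi_1  (ok)
  53/178*1/9 + 31/178*1/3 + 24/89*5/9 + 23/89*1/9 = 24/89 = pi_2  (ok)
  53/178*4/9 + 31/178*2/9 + 24/89*1/9 + 23/89*2/9 = 23/89 = pi_3  (ok)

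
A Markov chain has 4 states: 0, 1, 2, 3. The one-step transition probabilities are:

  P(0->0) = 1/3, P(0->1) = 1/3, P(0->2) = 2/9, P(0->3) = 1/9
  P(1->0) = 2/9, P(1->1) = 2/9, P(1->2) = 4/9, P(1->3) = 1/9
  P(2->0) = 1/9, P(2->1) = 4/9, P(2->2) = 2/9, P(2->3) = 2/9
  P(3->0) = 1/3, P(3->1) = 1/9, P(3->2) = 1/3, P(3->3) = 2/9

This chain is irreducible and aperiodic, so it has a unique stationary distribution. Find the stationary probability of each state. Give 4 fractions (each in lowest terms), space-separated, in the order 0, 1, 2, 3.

Answer: 81/349 104/349 107/349 57/349

Derivation:
The stationary distribution satisfies pi = pi * P, i.e.:
  pi_0 = 1/3*pi_0 + 2/9*pi_1 + 1/9*pi_2 + 1/3*pi_3
  pi_1 = 1/3*pi_0 + 2/9*pi_1 + 4/9*pi_2 + 1/9*pi_3
  pi_2 = 2/9*pi_0 + 4/9*pi_1 + 2/9*pi_2 + 1/3*pi_3
  pi_3 = 1/9*pi_0 + 1/9*pi_1 + 2/9*pi_2 + 2/9*pi_3
with normalization: pi_0 + pi_1 + pi_2 + pi_3 = 1.

Using the first 3 balance equations plus normalization, the linear system A*pi = b is:
  [-2/3, 2/9, 1/9, 1/3] . pi = 0
  [1/3, -7/9, 4/9, 1/9] . pi = 0
  [2/9, 4/9, -7/9, 1/3] . pi = 0
  [1, 1, 1, 1] . pi = 1

Solving yields:
  pi_0 = 81/349
  pi_1 = 104/349
  pi_2 = 107/349
  pi_3 = 57/349

Verification (pi * P):
  81/349*1/3 + 104/349*2/9 + 107/349*1/9 + 57/349*1/3 = 81/349 = pi_0  (ok)
  81/349*1/3 + 104/349*2/9 + 107/349*4/9 + 57/349*1/9 = 104/349 = pi_1  (ok)
  81/349*2/9 + 104/349*4/9 + 107/349*2/9 + 57/349*1/3 = 107/349 = pi_2  (ok)
  81/349*1/9 + 104/349*1/9 + 107/349*2/9 + 57/349*2/9 = 57/349 = pi_3  (ok)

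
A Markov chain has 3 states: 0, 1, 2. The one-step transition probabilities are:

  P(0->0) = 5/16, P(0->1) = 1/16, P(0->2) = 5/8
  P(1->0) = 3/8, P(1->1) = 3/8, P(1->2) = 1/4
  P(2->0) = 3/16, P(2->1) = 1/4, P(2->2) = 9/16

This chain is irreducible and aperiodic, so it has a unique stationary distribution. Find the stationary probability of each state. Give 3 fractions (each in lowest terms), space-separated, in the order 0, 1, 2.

The stationary distribution satisfies pi = pi * P, i.e.:
  pi_0 = 5/16*pi_0 + 3/8*pi_1 + 3/16*pi_2
  pi_1 = 1/16*pi_0 + 3/8*pi_1 + 1/4*pi_2
  pi_2 = 5/8*pi_0 + 1/4*pi_1 + 9/16*pi_2
with normalization: pi_0 + pi_1 + pi_2 = 1.

Using the first 2 balance equations plus normalization, the linear system A*pi = b is:
  [-11/16, 3/8, 3/16] . pi = 0
  [1/16, -5/8, 1/4] . pi = 0
  [1, 1, 1] . pi = 1

Solving yields:
  pi_0 = 54/205
  pi_1 = 47/205
  pi_2 = 104/205

Verification (pi * P):
  54/205*5/16 + 47/205*3/8 + 104/205*3/16 = 54/205 = pi_0  (ok)
  54/205*1/16 + 47/205*3/8 + 104/205*1/4 = 47/205 = pi_1  (ok)
  54/205*5/8 + 47/205*1/4 + 104/205*9/16 = 104/205 = pi_2  (ok)

Answer: 54/205 47/205 104/205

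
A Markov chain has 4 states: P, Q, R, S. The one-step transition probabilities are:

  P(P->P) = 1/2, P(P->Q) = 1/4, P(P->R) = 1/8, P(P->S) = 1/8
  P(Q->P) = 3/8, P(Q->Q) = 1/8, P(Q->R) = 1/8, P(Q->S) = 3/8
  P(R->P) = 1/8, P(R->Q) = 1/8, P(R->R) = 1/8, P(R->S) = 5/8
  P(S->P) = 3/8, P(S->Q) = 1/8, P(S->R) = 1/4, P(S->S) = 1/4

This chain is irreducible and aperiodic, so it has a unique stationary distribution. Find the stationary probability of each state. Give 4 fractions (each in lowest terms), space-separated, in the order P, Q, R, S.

Answer: 31/81 14/81 13/81 23/81

Derivation:
The stationary distribution satisfies pi = pi * P, i.e.:
  pi_P = 1/2*pi_P + 3/8*pi_Q + 1/8*pi_R + 3/8*pi_S
  pi_Q = 1/4*pi_P + 1/8*pi_Q + 1/8*pi_R + 1/8*pi_S
  pi_R = 1/8*pi_P + 1/8*pi_Q + 1/8*pi_R + 1/4*pi_S
  pi_S = 1/8*pi_P + 3/8*pi_Q + 5/8*pi_R + 1/4*pi_S
with normalization: pi_P + pi_Q + pi_R + pi_S = 1.

Using the first 3 balance equations plus normalization, the linear system A*pi = b is:
  [-1/2, 3/8, 1/8, 3/8] . pi = 0
  [1/4, -7/8, 1/8, 1/8] . pi = 0
  [1/8, 1/8, -7/8, 1/4] . pi = 0
  [1, 1, 1, 1] . pi = 1

Solving yields:
  pi_P = 31/81
  pi_Q = 14/81
  pi_R = 13/81
  pi_S = 23/81

Verification (pi * P):
  31/81*1/2 + 14/81*3/8 + 13/81*1/8 + 23/81*3/8 = 31/81 = pi_P  (ok)
  31/81*1/4 + 14/81*1/8 + 13/81*1/8 + 23/81*1/8 = 14/81 = pi_Q  (ok)
  31/81*1/8 + 14/81*1/8 + 13/81*1/8 + 23/81*1/4 = 13/81 = pi_R  (ok)
  31/81*1/8 + 14/81*3/8 + 13/81*5/8 + 23/81*1/4 = 23/81 = pi_S  (ok)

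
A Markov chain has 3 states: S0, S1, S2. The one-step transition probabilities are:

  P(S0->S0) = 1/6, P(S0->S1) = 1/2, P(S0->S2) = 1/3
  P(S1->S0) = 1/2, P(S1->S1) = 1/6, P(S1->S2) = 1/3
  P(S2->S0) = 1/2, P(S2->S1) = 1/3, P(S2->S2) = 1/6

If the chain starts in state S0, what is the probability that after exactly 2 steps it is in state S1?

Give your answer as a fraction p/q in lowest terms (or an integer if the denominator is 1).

Computing P^2 by repeated multiplication:
P^1 =
  S0: [1/6, 1/2, 1/3]
  S1: [1/2, 1/6, 1/3]
  S2: [1/2, 1/3, 1/6]
P^2 =
  S0: [4/9, 5/18, 5/18]
  S1: [1/3, 7/18, 5/18]
  S2: [1/3, 13/36, 11/36]

(P^2)[S0 -> S1] = 5/18

Answer: 5/18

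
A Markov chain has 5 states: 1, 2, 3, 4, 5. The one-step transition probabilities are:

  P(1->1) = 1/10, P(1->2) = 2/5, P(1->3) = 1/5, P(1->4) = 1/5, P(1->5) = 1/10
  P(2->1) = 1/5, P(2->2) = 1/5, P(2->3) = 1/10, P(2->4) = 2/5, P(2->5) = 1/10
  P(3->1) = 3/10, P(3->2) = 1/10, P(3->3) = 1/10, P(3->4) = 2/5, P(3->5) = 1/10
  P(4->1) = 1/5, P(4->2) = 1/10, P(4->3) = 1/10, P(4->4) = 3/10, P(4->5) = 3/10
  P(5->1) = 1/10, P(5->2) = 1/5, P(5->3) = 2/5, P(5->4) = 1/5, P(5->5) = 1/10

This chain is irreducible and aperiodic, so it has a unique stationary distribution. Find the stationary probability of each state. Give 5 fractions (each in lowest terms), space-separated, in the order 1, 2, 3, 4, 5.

Answer: 2261/12398 1176/6199 1031/6199 1868/6199 1987/12398

Derivation:
The stationary distribution satisfies pi = pi * P, i.e.:
  pi_1 = 1/10*pi_1 + 1/5*pi_2 + 3/10*pi_3 + 1/5*pi_4 + 1/10*pi_5
  pi_2 = 2/5*pi_1 + 1/5*pi_2 + 1/10*pi_3 + 1/10*pi_4 + 1/5*pi_5
  pi_3 = 1/5*pi_1 + 1/10*pi_2 + 1/10*pi_3 + 1/10*pi_4 + 2/5*pi_5
  pi_4 = 1/5*pi_1 + 2/5*pi_2 + 2/5*pi_3 + 3/10*pi_4 + 1/5*pi_5
  pi_5 = 1/10*pi_1 + 1/10*pi_2 + 1/10*pi_3 + 3/10*pi_4 + 1/10*pi_5
with normalization: pi_1 + pi_2 + pi_3 + pi_4 + pi_5 = 1.

Using the first 4 balance equations plus normalization, the linear system A*pi = b is:
  [-9/10, 1/5, 3/10, 1/5, 1/10] . pi = 0
  [2/5, -4/5, 1/10, 1/10, 1/5] . pi = 0
  [1/5, 1/10, -9/10, 1/10, 2/5] . pi = 0
  [1/5, 2/5, 2/5, -7/10, 1/5] . pi = 0
  [1, 1, 1, 1, 1] . pi = 1

Solving yields:
  pi_1 = 2261/12398
  pi_2 = 1176/6199
  pi_3 = 1031/6199
  pi_4 = 1868/6199
  pi_5 = 1987/12398

Verification (pi * P):
  2261/12398*1/10 + 1176/6199*1/5 + 1031/6199*3/10 + 1868/6199*1/5 + 1987/12398*1/10 = 2261/12398 = pi_1  (ok)
  2261/12398*2/5 + 1176/6199*1/5 + 1031/6199*1/10 + 1868/6199*1/10 + 1987/12398*1/5 = 1176/6199 = pi_2  (ok)
  2261/12398*1/5 + 1176/6199*1/10 + 1031/6199*1/10 + 1868/6199*1/10 + 1987/12398*2/5 = 1031/6199 = pi_3  (ok)
  2261/12398*1/5 + 1176/6199*2/5 + 1031/6199*2/5 + 1868/6199*3/10 + 1987/12398*1/5 = 1868/6199 = pi_4  (ok)
  2261/12398*1/10 + 1176/6199*1/10 + 1031/6199*1/10 + 1868/6199*3/10 + 1987/12398*1/10 = 1987/12398 = pi_5  (ok)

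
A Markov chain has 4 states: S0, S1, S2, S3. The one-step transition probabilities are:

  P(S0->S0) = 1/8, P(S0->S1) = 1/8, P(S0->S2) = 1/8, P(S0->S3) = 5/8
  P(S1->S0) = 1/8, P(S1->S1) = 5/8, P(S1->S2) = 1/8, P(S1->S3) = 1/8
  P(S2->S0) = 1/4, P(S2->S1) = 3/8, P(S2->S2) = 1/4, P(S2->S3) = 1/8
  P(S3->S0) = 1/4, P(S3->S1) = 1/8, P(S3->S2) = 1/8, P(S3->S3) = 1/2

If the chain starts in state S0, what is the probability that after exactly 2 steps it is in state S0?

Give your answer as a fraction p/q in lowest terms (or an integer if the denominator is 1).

Computing P^2 by repeated multiplication:
P^1 =
  S0: [1/8, 1/8, 1/8, 5/8]
  S1: [1/8, 5/8, 1/8, 1/8]
  S2: [1/4, 3/8, 1/4, 1/8]
  S3: [1/4, 1/8, 1/8, 1/2]
P^2 =
  S0: [7/32, 7/32, 9/64, 27/64]
  S1: [5/32, 15/32, 9/64, 15/64]
  S2: [11/64, 3/8, 5/32, 19/64]
  S3: [13/64, 7/32, 9/64, 7/16]

(P^2)[S0 -> S0] = 7/32

Answer: 7/32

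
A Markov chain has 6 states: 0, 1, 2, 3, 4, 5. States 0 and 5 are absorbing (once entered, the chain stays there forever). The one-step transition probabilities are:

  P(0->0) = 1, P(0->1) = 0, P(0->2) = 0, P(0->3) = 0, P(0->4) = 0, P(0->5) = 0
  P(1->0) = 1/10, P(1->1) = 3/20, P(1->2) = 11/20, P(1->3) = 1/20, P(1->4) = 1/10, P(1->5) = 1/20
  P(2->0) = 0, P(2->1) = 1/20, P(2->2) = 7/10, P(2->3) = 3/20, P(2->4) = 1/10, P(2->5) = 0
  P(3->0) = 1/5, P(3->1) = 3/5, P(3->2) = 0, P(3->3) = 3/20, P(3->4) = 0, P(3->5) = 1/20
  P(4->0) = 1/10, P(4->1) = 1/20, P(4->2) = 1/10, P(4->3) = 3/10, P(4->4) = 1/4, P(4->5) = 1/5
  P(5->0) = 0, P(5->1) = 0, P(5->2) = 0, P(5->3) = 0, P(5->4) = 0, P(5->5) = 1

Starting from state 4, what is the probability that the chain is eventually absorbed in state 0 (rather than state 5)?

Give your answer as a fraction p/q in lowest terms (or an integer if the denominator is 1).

Answer: 6194/11839

Derivation:
Let a_i = P(absorbed in 0 | start in state i).
Boundary conditions: a_0 = 1, a_5 = 0.
For each transient state i, a_i = sum_j P(i->j) * a_j:
  a_1 = 1/10*a_0 + 3/20*a_1 + 11/20*a_2 + 1/20*a_3 + 1/10*a_4 + 1/20*a_5
  a_2 = 0*a_0 + 1/20*a_1 + 7/10*a_2 + 3/20*a_3 + 1/10*a_4 + 0*a_5
  a_3 = 1/5*a_0 + 3/5*a_1 + 0*a_2 + 3/20*a_3 + 0*a_4 + 1/20*a_5
  a_4 = 1/10*a_0 + 1/20*a_1 + 1/10*a_2 + 3/10*a_3 + 1/4*a_4 + 1/5*a_5

Substituting a_0 = 1 and a_5 = 0, rearrange to (I - Q) a = r where r[i] = P(i -> 0):
  [17/20, -11/20, -1/20, -1/10] . (a_1, a_2, a_3, a_4) = 1/10
  [-1/20, 3/10, -3/20, -1/10] . (a_1, a_2, a_3, a_4) = 0
  [-3/5, 0, 17/20, 0] . (a_1, a_2, a_3, a_4) = 1/5
  [-1/20, -1/10, -3/10, 3/4] . (a_1, a_2, a_3, a_4) = 1/10

Solving yields:
  a_1 = 7268/11839
  a_2 = 7234/11839
  a_3 = 7916/11839
  a_4 = 6194/11839

Starting state is 4, so the absorption probability is a_4 = 6194/11839.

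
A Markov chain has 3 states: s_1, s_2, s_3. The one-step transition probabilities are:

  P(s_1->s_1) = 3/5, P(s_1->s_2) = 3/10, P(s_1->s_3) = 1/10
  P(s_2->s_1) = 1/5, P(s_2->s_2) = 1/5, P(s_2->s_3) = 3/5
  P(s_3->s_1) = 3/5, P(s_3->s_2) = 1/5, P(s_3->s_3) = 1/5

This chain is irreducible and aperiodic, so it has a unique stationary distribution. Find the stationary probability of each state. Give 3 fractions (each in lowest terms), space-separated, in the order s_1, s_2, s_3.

Answer: 1/2 1/4 1/4

Derivation:
The stationary distribution satisfies pi = pi * P, i.e.:
  pi_s_1 = 3/5*pi_s_1 + 1/5*pi_s_2 + 3/5*pi_s_3
  pi_s_2 = 3/10*pi_s_1 + 1/5*pi_s_2 + 1/5*pi_s_3
  pi_s_3 = 1/10*pi_s_1 + 3/5*pi_s_2 + 1/5*pi_s_3
with normalization: pi_s_1 + pi_s_2 + pi_s_3 = 1.

Using the first 2 balance equations plus normalization, the linear system A*pi = b is:
  [-2/5, 1/5, 3/5] . pi = 0
  [3/10, -4/5, 1/5] . pi = 0
  [1, 1, 1] . pi = 1

Solving yields:
  pi_s_1 = 1/2
  pi_s_2 = 1/4
  pi_s_3 = 1/4

Verification (pi * P):
  1/2*3/5 + 1/4*1/5 + 1/4*3/5 = 1/2 = pi_s_1  (ok)
  1/2*3/10 + 1/4*1/5 + 1/4*1/5 = 1/4 = pi_s_2  (ok)
  1/2*1/10 + 1/4*3/5 + 1/4*1/5 = 1/4 = pi_s_3  (ok)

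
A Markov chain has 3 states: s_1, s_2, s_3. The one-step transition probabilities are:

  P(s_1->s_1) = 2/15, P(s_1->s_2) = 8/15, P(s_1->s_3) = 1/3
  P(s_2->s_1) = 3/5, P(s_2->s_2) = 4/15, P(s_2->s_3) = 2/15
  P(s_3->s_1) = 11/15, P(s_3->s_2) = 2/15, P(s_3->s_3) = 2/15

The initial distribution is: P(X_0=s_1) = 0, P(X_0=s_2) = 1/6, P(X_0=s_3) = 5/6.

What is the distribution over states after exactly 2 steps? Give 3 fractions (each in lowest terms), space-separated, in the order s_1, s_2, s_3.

Propagating the distribution step by step (d_{t+1} = d_t * P):
d_0 = (s_1=0, s_2=1/6, s_3=5/6)
  d_1[s_1] = 0*2/15 + 1/6*3/5 + 5/6*11/15 = 32/45
  d_1[s_2] = 0*8/15 + 1/6*4/15 + 5/6*2/15 = 7/45
  d_1[s_3] = 0*1/3 + 1/6*2/15 + 5/6*2/15 = 2/15
d_1 = (s_1=32/45, s_2=7/45, s_3=2/15)
  d_2[s_1] = 32/45*2/15 + 7/45*3/5 + 2/15*11/15 = 193/675
  d_2[s_2] = 32/45*8/15 + 7/45*4/15 + 2/15*2/15 = 296/675
  d_2[s_3] = 32/45*1/3 + 7/45*2/15 + 2/15*2/15 = 62/225
d_2 = (s_1=193/675, s_2=296/675, s_3=62/225)

Answer: 193/675 296/675 62/225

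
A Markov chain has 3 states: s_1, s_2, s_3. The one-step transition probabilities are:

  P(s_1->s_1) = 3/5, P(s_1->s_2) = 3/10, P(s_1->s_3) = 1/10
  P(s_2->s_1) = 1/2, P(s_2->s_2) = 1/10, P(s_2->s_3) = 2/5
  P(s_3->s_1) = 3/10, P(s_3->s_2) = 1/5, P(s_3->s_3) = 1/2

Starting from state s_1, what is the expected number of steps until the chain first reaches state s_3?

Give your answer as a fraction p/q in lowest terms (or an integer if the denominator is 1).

Answer: 40/7

Derivation:
Let h_i = expected steps to first reach s_3 from state i.
Boundary: h_s_3 = 0.
First-step equations for the other states:
  h_s_1 = 1 + 3/5*h_s_1 + 3/10*h_s_2 + 1/10*h_s_3
  h_s_2 = 1 + 1/2*h_s_1 + 1/10*h_s_2 + 2/5*h_s_3

Substituting h_s_3 = 0 and rearranging gives the linear system (I - Q) h = 1:
  [2/5, -3/10] . (h_s_1, h_s_2) = 1
  [-1/2, 9/10] . (h_s_1, h_s_2) = 1

Solving yields:
  h_s_1 = 40/7
  h_s_2 = 30/7

Starting state is s_1, so the expected hitting time is h_s_1 = 40/7.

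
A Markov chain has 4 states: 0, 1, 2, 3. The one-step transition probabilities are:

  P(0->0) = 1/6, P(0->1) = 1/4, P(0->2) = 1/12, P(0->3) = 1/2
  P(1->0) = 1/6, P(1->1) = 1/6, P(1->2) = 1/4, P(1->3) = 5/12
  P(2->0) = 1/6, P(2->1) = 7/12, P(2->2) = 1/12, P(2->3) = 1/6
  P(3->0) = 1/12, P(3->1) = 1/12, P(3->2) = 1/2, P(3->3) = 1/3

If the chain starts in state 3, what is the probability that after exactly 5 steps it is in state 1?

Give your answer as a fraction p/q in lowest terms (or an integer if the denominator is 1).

Answer: 269/1024

Derivation:
Computing P^5 by repeated multiplication:
P^1 =
  0: [1/6, 1/4, 1/12, 1/2]
  1: [1/6, 1/6, 1/4, 5/12]
  2: [1/6, 7/12, 1/12, 1/6]
  3: [1/12, 1/12, 1/2, 1/3]
P^2 =
  0: [1/8, 25/144, 1/3, 53/144]
  1: [19/144, 1/4, 41/144, 1/3]
  2: [11/72, 29/144, 1/4, 19/48]
  3: [5/36, 17/48, 17/72, 13/48]
P^3 =
  0: [235/1728, 493/1728, 17/64, 541/1728]
  1: [5/36, 29/108, 19/72, 71/216]
  2: [77/576, 433/1728, 487/1728, 577/1728]
  3: [83/576, 439/1728, 49/192, 599/1728]
P^4 =
  0: [2915/20736, 605/2304, 5419/20736, 773/2304]
  1: [361/2592, 169/648, 229/864, 217/648]
  2: [2879/20736, 5545/20736, 5479/20736, 6833/20736]
  3: [2857/20736, 5311/20736, 1867/6912, 6967/20736]
P^5 =
  0: [3835/27648, 64525/248832, 7379/27648, 83381/248832]
  1: [1079/7776, 169/648, 2071/7776, 433/1296]
  2: [34639/248832, 64913/248832, 21997/82944, 27763/82944]
  3: [34505/248832, 269/1024, 66193/248832, 27589/82944]

(P^5)[3 -> 1] = 269/1024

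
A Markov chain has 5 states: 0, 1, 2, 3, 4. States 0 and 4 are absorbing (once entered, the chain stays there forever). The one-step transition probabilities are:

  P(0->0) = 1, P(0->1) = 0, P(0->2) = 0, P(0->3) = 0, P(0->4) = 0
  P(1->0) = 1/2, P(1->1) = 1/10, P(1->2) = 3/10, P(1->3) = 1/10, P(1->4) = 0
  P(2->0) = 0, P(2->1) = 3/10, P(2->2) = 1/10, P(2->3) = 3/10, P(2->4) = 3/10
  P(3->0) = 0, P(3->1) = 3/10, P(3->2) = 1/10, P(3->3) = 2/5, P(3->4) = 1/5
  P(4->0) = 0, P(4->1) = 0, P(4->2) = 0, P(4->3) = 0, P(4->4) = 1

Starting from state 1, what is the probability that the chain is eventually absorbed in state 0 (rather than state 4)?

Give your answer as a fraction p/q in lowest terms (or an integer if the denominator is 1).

Let a_i = P(absorbed in 0 | start in state i).
Boundary conditions: a_0 = 1, a_4 = 0.
For each transient state i, a_i = sum_j P(i->j) * a_j:
  a_1 = 1/2*a_0 + 1/10*a_1 + 3/10*a_2 + 1/10*a_3 + 0*a_4
  a_2 = 0*a_0 + 3/10*a_1 + 1/10*a_2 + 3/10*a_3 + 3/10*a_4
  a_3 = 0*a_0 + 3/10*a_1 + 1/10*a_2 + 2/5*a_3 + 1/5*a_4

Substituting a_0 = 1 and a_4 = 0, rearrange to (I - Q) a = r where r[i] = P(i -> 0):
  [9/10, -3/10, -1/10] . (a_1, a_2, a_3) = 1/2
  [-3/10, 9/10, -3/10] . (a_1, a_2, a_3) = 0
  [-3/10, -1/10, 3/5] . (a_1, a_2, a_3) = 0

Solving yields:
  a_1 = 85/116
  a_2 = 45/116
  a_3 = 25/58

Starting state is 1, so the absorption probability is a_1 = 85/116.

Answer: 85/116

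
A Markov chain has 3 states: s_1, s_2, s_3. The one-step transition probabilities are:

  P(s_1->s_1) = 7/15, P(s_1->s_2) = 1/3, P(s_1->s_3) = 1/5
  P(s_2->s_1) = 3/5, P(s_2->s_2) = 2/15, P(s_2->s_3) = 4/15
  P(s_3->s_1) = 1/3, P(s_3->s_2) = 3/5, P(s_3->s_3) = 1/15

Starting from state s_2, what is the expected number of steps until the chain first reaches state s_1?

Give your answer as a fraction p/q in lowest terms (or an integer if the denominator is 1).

Let h_i = expected steps to first reach s_1 from state i.
Boundary: h_s_1 = 0.
First-step equations for the other states:
  h_s_2 = 1 + 3/5*h_s_1 + 2/15*h_s_2 + 4/15*h_s_3
  h_s_3 = 1 + 1/3*h_s_1 + 3/5*h_s_2 + 1/15*h_s_3

Substituting h_s_1 = 0 and rearranging gives the linear system (I - Q) h = 1:
  [13/15, -4/15] . (h_s_2, h_s_3) = 1
  [-3/5, 14/15] . (h_s_2, h_s_3) = 1

Solving yields:
  h_s_2 = 135/73
  h_s_3 = 165/73

Starting state is s_2, so the expected hitting time is h_s_2 = 135/73.

Answer: 135/73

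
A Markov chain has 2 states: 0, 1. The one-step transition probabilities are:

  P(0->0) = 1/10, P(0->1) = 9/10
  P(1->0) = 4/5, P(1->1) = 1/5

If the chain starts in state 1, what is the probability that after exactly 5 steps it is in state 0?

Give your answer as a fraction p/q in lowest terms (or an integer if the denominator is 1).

Answer: 6871/12500

Derivation:
Computing P^5 by repeated multiplication:
P^1 =
  0: [1/10, 9/10]
  1: [4/5, 1/5]
P^2 =
  0: [73/100, 27/100]
  1: [6/25, 19/25]
P^3 =
  0: [289/1000, 711/1000]
  1: [79/125, 46/125]
P^4 =
  0: [5977/10000, 4023/10000]
  1: [447/1250, 803/1250]
P^5 =
  0: [38161/100000, 61839/100000]
  1: [6871/12500, 5629/12500]

(P^5)[1 -> 0] = 6871/12500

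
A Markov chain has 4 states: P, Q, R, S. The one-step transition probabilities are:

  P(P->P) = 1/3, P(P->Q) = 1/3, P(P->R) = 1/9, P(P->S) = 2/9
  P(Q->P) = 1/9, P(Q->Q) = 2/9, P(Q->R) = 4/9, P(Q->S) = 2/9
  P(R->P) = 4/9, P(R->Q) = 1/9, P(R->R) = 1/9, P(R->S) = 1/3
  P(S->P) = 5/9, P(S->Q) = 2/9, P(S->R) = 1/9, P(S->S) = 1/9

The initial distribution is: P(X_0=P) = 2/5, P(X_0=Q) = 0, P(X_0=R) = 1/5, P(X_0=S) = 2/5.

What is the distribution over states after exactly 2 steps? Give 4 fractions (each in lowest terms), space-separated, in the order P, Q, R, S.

Answer: 136/405 7/27 26/135 86/405

Derivation:
Propagating the distribution step by step (d_{t+1} = d_t * P):
d_0 = (P=2/5, Q=0, R=1/5, S=2/5)
  d_1[P] = 2/5*1/3 + 0*1/9 + 1/5*4/9 + 2/5*5/9 = 4/9
  d_1[Q] = 2/5*1/3 + 0*2/9 + 1/5*1/9 + 2/5*2/9 = 11/45
  d_1[R] = 2/5*1/9 + 0*4/9 + 1/5*1/9 + 2/5*1/9 = 1/9
  d_1[S] = 2/5*2/9 + 0*2/9 + 1/5*1/3 + 2/5*1/9 = 1/5
d_1 = (P=4/9, Q=11/45, R=1/9, S=1/5)
  d_2[P] = 4/9*1/3 + 11/45*1/9 + 1/9*4/9 + 1/5*5/9 = 136/405
  d_2[Q] = 4/9*1/3 + 11/45*2/9 + 1/9*1/9 + 1/5*2/9 = 7/27
  d_2[R] = 4/9*1/9 + 11/45*4/9 + 1/9*1/9 + 1/5*1/9 = 26/135
  d_2[S] = 4/9*2/9 + 11/45*2/9 + 1/9*1/3 + 1/5*1/9 = 86/405
d_2 = (P=136/405, Q=7/27, R=26/135, S=86/405)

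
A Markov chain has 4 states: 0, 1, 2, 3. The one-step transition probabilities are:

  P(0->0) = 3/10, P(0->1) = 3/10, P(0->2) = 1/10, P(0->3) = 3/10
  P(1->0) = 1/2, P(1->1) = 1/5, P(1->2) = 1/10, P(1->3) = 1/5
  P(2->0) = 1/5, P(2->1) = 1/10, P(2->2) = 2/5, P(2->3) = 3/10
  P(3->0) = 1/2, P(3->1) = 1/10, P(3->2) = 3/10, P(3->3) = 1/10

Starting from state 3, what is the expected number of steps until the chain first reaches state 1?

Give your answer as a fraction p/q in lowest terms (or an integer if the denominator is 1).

Answer: 170/29

Derivation:
Let h_i = expected steps to first reach 1 from state i.
Boundary: h_1 = 0.
First-step equations for the other states:
  h_0 = 1 + 3/10*h_0 + 3/10*h_1 + 1/10*h_2 + 3/10*h_3
  h_2 = 1 + 1/5*h_0 + 1/10*h_1 + 2/5*h_2 + 3/10*h_3
  h_3 = 1 + 1/2*h_0 + 1/10*h_1 + 3/10*h_2 + 1/10*h_3

Substituting h_1 = 0 and rearranging gives the linear system (I - Q) h = 1:
  [7/10, -1/10, -3/10] . (h_0, h_2, h_3) = 1
  [-1/5, 3/5, -3/10] . (h_0, h_2, h_3) = 1
  [-1/2, -3/10, 9/10] . (h_0, h_2, h_3) = 1

Solving yields:
  h_0 = 140/29
  h_2 = 180/29
  h_3 = 170/29

Starting state is 3, so the expected hitting time is h_3 = 170/29.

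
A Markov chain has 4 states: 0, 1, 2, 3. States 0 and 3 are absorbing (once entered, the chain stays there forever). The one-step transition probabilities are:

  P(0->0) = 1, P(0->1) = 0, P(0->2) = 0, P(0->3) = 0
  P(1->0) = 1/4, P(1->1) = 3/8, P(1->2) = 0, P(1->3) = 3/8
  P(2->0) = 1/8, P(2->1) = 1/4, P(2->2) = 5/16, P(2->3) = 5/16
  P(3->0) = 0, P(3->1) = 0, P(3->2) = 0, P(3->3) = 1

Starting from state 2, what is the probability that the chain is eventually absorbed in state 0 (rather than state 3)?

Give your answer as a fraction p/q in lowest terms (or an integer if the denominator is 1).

Answer: 18/55

Derivation:
Let a_i = P(absorbed in 0 | start in state i).
Boundary conditions: a_0 = 1, a_3 = 0.
For each transient state i, a_i = sum_j P(i->j) * a_j:
  a_1 = 1/4*a_0 + 3/8*a_1 + 0*a_2 + 3/8*a_3
  a_2 = 1/8*a_0 + 1/4*a_1 + 5/16*a_2 + 5/16*a_3

Substituting a_0 = 1 and a_3 = 0, rearrange to (I - Q) a = r where r[i] = P(i -> 0):
  [5/8, 0] . (a_1, a_2) = 1/4
  [-1/4, 11/16] . (a_1, a_2) = 1/8

Solving yields:
  a_1 = 2/5
  a_2 = 18/55

Starting state is 2, so the absorption probability is a_2 = 18/55.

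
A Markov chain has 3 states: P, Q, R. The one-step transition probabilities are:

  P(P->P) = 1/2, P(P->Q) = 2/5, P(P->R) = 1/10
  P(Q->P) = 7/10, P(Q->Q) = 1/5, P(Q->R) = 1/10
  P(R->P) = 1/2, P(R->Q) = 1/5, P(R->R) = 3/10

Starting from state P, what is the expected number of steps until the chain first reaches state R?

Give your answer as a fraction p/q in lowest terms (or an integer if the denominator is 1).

Answer: 10

Derivation:
Let h_i = expected steps to first reach R from state i.
Boundary: h_R = 0.
First-step equations for the other states:
  h_P = 1 + 1/2*h_P + 2/5*h_Q + 1/10*h_R
  h_Q = 1 + 7/10*h_P + 1/5*h_Q + 1/10*h_R

Substituting h_R = 0 and rearranging gives the linear system (I - Q) h = 1:
  [1/2, -2/5] . (h_P, h_Q) = 1
  [-7/10, 4/5] . (h_P, h_Q) = 1

Solving yields:
  h_P = 10
  h_Q = 10

Starting state is P, so the expected hitting time is h_P = 10.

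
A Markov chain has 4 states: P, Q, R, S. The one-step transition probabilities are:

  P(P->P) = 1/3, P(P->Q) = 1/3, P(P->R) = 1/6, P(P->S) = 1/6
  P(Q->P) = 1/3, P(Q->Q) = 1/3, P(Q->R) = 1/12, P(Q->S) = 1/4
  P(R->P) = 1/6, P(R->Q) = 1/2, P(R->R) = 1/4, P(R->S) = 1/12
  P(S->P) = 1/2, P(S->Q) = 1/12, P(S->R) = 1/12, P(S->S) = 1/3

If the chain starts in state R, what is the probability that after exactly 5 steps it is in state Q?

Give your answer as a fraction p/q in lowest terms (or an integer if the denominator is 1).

Computing P^5 by repeated multiplication:
P^1 =
  P: [1/3, 1/3, 1/6, 1/6]
  Q: [1/3, 1/3, 1/12, 1/4]
  R: [1/6, 1/2, 1/4, 1/12]
  S: [1/2, 1/12, 1/12, 1/3]
P^2 =
  P: [1/3, 23/72, 5/36, 5/24]
  Q: [13/36, 41/144, 1/8, 11/48]
  R: [11/36, 17/48, 5/36, 29/144]
  S: [3/8, 19/72, 5/36, 2/9]
P^3 =
  P: [149/432, 263/864, 29/216, 187/864]
  Q: [101/288, 19/64, 29/216, 377/1728]
  R: [11/32, 529/1728, 19/144, 377/1728]
  S: [25/72, 65/216, 119/864, 185/864]
P^4 =
  P: [1799/5184, 3127/10368, 697/5184, 2249/10368]
  Q: [3601/10368, 6245/20736, 1399/10368, 499/2304]
  R: [3605/10368, 77/256, 463/3456, 4511/20736]
  S: [299/864, 3139/10368, 701/5184, 2239/10368]
P^5 =
  P: [2399/6912, 37513/124416, 8377/62208, 8989/41472]
  Q: [43165/124416, 75067/248832, 69/512, 5989/27648]
  R: [43205/124416, 24989/82944, 16751/124416, 53953/248832]
  S: [799/2304, 37559/124416, 2095/15552, 26951/124416]

(P^5)[R -> Q] = 24989/82944

Answer: 24989/82944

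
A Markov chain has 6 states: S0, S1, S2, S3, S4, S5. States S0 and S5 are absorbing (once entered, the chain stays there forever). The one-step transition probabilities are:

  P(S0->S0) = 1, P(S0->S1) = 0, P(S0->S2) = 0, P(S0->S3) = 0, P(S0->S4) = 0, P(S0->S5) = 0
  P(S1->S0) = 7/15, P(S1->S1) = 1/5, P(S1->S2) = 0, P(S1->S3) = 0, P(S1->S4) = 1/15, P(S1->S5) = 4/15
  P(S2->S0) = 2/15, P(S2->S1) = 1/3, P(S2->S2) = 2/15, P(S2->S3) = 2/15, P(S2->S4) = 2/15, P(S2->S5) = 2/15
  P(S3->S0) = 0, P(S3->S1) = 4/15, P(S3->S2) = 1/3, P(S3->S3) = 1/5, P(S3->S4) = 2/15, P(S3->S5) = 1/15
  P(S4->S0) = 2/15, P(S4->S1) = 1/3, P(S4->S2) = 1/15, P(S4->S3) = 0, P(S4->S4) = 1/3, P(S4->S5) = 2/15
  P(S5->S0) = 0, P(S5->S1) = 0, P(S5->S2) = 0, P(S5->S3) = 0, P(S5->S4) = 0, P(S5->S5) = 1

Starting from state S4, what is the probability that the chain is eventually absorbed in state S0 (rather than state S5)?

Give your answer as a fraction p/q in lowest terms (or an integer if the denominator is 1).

Answer: 1563/2731

Derivation:
Let a_i = P(absorbed in S0 | start in state i).
Boundary conditions: a_S0 = 1, a_S5 = 0.
For each transient state i, a_i = sum_j P(i->j) * a_j:
  a_S1 = 7/15*a_S0 + 1/5*a_S1 + 0*a_S2 + 0*a_S3 + 1/15*a_S4 + 4/15*a_S5
  a_S2 = 2/15*a_S0 + 1/3*a_S1 + 2/15*a_S2 + 2/15*a_S3 + 2/15*a_S4 + 2/15*a_S5
  a_S3 = 0*a_S0 + 4/15*a_S1 + 1/3*a_S2 + 1/5*a_S3 + 2/15*a_S4 + 1/15*a_S5
  a_S4 = 2/15*a_S0 + 1/3*a_S1 + 1/15*a_S2 + 0*a_S3 + 1/3*a_S4 + 2/15*a_S5

Substituting a_S0 = 1 and a_S5 = 0, rearrange to (I - Q) a = r where r[i] = P(i -> S0):
  [4/5, 0, 0, -1/15] . (a_S1, a_S2, a_S3, a_S4) = 7/15
  [-1/3, 13/15, -2/15, -2/15] . (a_S1, a_S2, a_S3, a_S4) = 2/15
  [-4/15, -1/3, 4/5, -2/15] . (a_S1, a_S2, a_S3, a_S4) = 0
  [-1/3, -1/15, 0, 2/3] . (a_S1, a_S2, a_S3, a_S4) = 2/15

Solving yields:
  a_S1 = 5170/8193
  a_S2 = 4654/8193
  a_S3 = 4444/8193
  a_S4 = 1563/2731

Starting state is S4, so the absorption probability is a_S4 = 1563/2731.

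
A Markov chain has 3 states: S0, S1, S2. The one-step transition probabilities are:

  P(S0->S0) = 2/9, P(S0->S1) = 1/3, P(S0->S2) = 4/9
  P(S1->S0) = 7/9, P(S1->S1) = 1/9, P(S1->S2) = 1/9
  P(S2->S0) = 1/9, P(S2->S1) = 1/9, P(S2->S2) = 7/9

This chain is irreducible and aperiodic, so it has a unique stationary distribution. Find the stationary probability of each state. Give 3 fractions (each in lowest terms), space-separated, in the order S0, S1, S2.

The stationary distribution satisfies pi = pi * P, i.e.:
  pi_S0 = 2/9*pi_S0 + 7/9*pi_S1 + 1/9*pi_S2
  pi_S1 = 1/3*pi_S0 + 1/9*pi_S1 + 1/9*pi_S2
  pi_S2 = 4/9*pi_S0 + 1/9*pi_S1 + 7/9*pi_S2
with normalization: pi_S0 + pi_S1 + pi_S2 = 1.

Using the first 2 balance equations plus normalization, the linear system A*pi = b is:
  [-7/9, 7/9, 1/9] . pi = 0
  [1/3, -8/9, 1/9] . pi = 0
  [1, 1, 1] . pi = 1

Solving yields:
  pi_S0 = 1/4
  pi_S1 = 1/6
  pi_S2 = 7/12

Verification (pi * P):
  1/4*2/9 + 1/6*7/9 + 7/12*1/9 = 1/4 = pi_S0  (ok)
  1/4*1/3 + 1/6*1/9 + 7/12*1/9 = 1/6 = pi_S1  (ok)
  1/4*4/9 + 1/6*1/9 + 7/12*7/9 = 7/12 = pi_S2  (ok)

Answer: 1/4 1/6 7/12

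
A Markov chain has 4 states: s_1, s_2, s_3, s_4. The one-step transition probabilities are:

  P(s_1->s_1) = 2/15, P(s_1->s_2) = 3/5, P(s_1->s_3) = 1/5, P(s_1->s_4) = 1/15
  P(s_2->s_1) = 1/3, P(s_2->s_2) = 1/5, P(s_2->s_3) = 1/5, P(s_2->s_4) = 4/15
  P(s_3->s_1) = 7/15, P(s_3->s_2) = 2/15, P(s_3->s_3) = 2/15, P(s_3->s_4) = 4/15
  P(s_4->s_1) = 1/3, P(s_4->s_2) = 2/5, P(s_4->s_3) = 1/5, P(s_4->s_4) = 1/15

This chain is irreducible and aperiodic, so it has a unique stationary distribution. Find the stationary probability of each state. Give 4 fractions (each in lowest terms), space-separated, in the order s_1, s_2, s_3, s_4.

The stationary distribution satisfies pi = pi * P, i.e.:
  pi_s_1 = 2/15*pi_s_1 + 1/3*pi_s_2 + 7/15*pi_s_3 + 1/3*pi_s_4
  pi_s_2 = 3/5*pi_s_1 + 1/5*pi_s_2 + 2/15*pi_s_3 + 2/5*pi_s_4
  pi_s_3 = 1/5*pi_s_1 + 1/5*pi_s_2 + 2/15*pi_s_3 + 1/5*pi_s_4
  pi_s_4 = 1/15*pi_s_1 + 4/15*pi_s_2 + 4/15*pi_s_3 + 1/15*pi_s_4
with normalization: pi_s_1 + pi_s_2 + pi_s_3 + pi_s_4 = 1.

Using the first 3 balance equations plus normalization, the linear system A*pi = b is:
  [-13/15, 1/3, 7/15, 1/3] . pi = 0
  [3/5, -4/5, 2/15, 2/5] . pi = 0
  [1/5, 1/5, -13/15, 1/5] . pi = 0
  [1, 1, 1, 1] . pi = 1

Solving yields:
  pi_s_1 = 43/144
  pi_s_2 = 295/864
  pi_s_3 = 3/16
  pi_s_4 = 149/864

Verification (pi * P):
  43/144*2/15 + 295/864*1/3 + 3/16*7/15 + 149/864*1/3 = 43/144 = pi_s_1  (ok)
  43/144*3/5 + 295/864*1/5 + 3/16*2/15 + 149/864*2/5 = 295/864 = pi_s_2  (ok)
  43/144*1/5 + 295/864*1/5 + 3/16*2/15 + 149/864*1/5 = 3/16 = pi_s_3  (ok)
  43/144*1/15 + 295/864*4/15 + 3/16*4/15 + 149/864*1/15 = 149/864 = pi_s_4  (ok)

Answer: 43/144 295/864 3/16 149/864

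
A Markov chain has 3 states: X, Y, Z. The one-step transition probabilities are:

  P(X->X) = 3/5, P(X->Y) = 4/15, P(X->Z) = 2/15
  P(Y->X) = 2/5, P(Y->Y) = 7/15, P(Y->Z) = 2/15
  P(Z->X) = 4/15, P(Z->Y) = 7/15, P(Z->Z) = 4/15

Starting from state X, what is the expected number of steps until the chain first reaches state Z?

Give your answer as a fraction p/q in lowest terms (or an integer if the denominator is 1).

Answer: 15/2

Derivation:
Let h_i = expected steps to first reach Z from state i.
Boundary: h_Z = 0.
First-step equations for the other states:
  h_X = 1 + 3/5*h_X + 4/15*h_Y + 2/15*h_Z
  h_Y = 1 + 2/5*h_X + 7/15*h_Y + 2/15*h_Z

Substituting h_Z = 0 and rearranging gives the linear system (I - Q) h = 1:
  [2/5, -4/15] . (h_X, h_Y) = 1
  [-2/5, 8/15] . (h_X, h_Y) = 1

Solving yields:
  h_X = 15/2
  h_Y = 15/2

Starting state is X, so the expected hitting time is h_X = 15/2.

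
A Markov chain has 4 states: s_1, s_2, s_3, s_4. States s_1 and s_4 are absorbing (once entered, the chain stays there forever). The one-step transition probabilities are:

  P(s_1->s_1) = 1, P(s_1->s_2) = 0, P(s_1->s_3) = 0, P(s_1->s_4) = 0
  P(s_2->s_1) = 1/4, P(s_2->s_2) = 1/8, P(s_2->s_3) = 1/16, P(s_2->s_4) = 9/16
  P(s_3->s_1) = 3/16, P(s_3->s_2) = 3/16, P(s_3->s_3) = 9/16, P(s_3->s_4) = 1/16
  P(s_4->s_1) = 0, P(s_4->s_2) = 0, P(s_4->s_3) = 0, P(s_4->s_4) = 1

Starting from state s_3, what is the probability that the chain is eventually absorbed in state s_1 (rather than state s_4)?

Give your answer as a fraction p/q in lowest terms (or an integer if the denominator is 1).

Let a_i = P(absorbed in s_1 | start in state i).
Boundary conditions: a_s_1 = 1, a_s_4 = 0.
For each transient state i, a_i = sum_j P(i->j) * a_j:
  a_s_2 = 1/4*a_s_1 + 1/8*a_s_2 + 1/16*a_s_3 + 9/16*a_s_4
  a_s_3 = 3/16*a_s_1 + 3/16*a_s_2 + 9/16*a_s_3 + 1/16*a_s_4

Substituting a_s_1 = 1 and a_s_4 = 0, rearrange to (I - Q) a = r where r[i] = P(i -> s_1):
  [7/8, -1/16] . (a_s_2, a_s_3) = 1/4
  [-3/16, 7/16] . (a_s_2, a_s_3) = 3/16

Solving yields:
  a_s_2 = 31/95
  a_s_3 = 54/95

Starting state is s_3, so the absorption probability is a_s_3 = 54/95.

Answer: 54/95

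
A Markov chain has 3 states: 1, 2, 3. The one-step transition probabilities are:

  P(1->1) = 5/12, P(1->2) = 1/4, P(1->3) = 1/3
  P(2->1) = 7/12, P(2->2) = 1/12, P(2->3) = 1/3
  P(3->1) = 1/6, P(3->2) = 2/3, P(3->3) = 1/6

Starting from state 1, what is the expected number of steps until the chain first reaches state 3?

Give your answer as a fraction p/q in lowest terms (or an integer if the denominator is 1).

Let h_i = expected steps to first reach 3 from state i.
Boundary: h_3 = 0.
First-step equations for the other states:
  h_1 = 1 + 5/12*h_1 + 1/4*h_2 + 1/3*h_3
  h_2 = 1 + 7/12*h_1 + 1/12*h_2 + 1/3*h_3

Substituting h_3 = 0 and rearranging gives the linear system (I - Q) h = 1:
  [7/12, -1/4] . (h_1, h_2) = 1
  [-7/12, 11/12] . (h_1, h_2) = 1

Solving yields:
  h_1 = 3
  h_2 = 3

Starting state is 1, so the expected hitting time is h_1 = 3.

Answer: 3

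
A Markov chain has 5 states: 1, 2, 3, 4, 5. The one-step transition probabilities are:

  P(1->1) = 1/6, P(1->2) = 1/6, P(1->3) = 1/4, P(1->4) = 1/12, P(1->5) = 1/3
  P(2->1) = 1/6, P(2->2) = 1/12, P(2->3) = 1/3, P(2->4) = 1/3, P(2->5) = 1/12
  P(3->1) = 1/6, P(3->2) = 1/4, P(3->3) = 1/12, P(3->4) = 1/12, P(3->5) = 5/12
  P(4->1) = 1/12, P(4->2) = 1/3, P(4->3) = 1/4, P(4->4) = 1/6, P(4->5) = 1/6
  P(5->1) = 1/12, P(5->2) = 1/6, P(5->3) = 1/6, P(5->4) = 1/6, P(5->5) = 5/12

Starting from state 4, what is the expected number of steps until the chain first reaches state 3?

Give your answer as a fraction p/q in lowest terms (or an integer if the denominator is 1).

Let h_i = expected steps to first reach 3 from state i.
Boundary: h_3 = 0.
First-step equations for the other states:
  h_1 = 1 + 1/6*h_1 + 1/6*h_2 + 1/4*h_3 + 1/12*h_4 + 1/3*h_5
  h_2 = 1 + 1/6*h_1 + 1/12*h_2 + 1/3*h_3 + 1/3*h_4 + 1/12*h_5
  h_4 = 1 + 1/12*h_1 + 1/3*h_2 + 1/4*h_3 + 1/6*h_4 + 1/6*h_5
  h_5 = 1 + 1/12*h_1 + 1/6*h_2 + 1/6*h_3 + 1/6*h_4 + 5/12*h_5

Substituting h_3 = 0 and rearranging gives the linear system (I - Q) h = 1:
  [5/6, -1/6, -1/12, -1/3] . (h_1, h_2, h_4, h_5) = 1
  [-1/6, 11/12, -1/3, -1/12] . (h_1, h_2, h_4, h_5) = 1
  [-1/12, -1/3, 5/6, -1/6] . (h_1, h_2, h_4, h_5) = 1
  [-1/12, -1/6, -1/6, 7/12] . (h_1, h_2, h_4, h_5) = 1

Solving yields:
  h_1 = 228/55
  h_2 = 204/55
  h_4 = 4
  h_5 = 248/55

Starting state is 4, so the expected hitting time is h_4 = 4.

Answer: 4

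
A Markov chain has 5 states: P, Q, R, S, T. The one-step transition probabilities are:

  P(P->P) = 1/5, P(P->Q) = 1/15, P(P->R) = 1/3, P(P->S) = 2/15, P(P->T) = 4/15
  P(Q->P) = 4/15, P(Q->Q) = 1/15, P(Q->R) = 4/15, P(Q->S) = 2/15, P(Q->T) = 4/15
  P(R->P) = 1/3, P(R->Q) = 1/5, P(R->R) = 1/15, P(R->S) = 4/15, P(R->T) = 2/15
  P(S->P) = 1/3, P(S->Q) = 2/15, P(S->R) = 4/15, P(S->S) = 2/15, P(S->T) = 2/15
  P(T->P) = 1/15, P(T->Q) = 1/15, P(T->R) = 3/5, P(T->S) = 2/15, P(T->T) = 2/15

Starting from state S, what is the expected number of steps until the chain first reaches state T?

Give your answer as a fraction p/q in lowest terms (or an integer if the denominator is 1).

Answer: 10455/1964

Derivation:
Let h_i = expected steps to first reach T from state i.
Boundary: h_T = 0.
First-step equations for the other states:
  h_P = 1 + 1/5*h_P + 1/15*h_Q + 1/3*h_R + 2/15*h_S + 4/15*h_T
  h_Q = 1 + 4/15*h_P + 1/15*h_Q + 4/15*h_R + 2/15*h_S + 4/15*h_T
  h_R = 1 + 1/3*h_P + 1/5*h_Q + 1/15*h_R + 4/15*h_S + 2/15*h_T
  h_S = 1 + 1/3*h_P + 2/15*h_Q + 4/15*h_R + 2/15*h_S + 2/15*h_T

Substituting h_T = 0 and rearranging gives the linear system (I - Q) h = 1:
  [4/5, -1/15, -1/3, -2/15] . (h_P, h_Q, h_R, h_S) = 1
  [-4/15, 14/15, -4/15, -2/15] . (h_P, h_Q, h_R, h_S) = 1
  [-1/3, -1/5, 14/15, -4/15] . (h_P, h_Q, h_R, h_S) = 1
  [-1/3, -2/15, -4/15, 13/15] . (h_P, h_Q, h_R, h_S) = 1

Solving yields:
  h_P = 65055/13748
  h_Q = 64545/13748
  h_R = 72705/13748
  h_S = 10455/1964

Starting state is S, so the expected hitting time is h_S = 10455/1964.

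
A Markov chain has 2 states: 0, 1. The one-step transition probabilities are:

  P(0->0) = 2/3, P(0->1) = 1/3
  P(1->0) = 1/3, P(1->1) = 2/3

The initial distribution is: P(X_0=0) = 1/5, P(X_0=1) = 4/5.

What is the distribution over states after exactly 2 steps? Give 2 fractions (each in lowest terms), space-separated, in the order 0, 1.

Propagating the distribution step by step (d_{t+1} = d_t * P):
d_0 = (0=1/5, 1=4/5)
  d_1[0] = 1/5*2/3 + 4/5*1/3 = 2/5
  d_1[1] = 1/5*1/3 + 4/5*2/3 = 3/5
d_1 = (0=2/5, 1=3/5)
  d_2[0] = 2/5*2/3 + 3/5*1/3 = 7/15
  d_2[1] = 2/5*1/3 + 3/5*2/3 = 8/15
d_2 = (0=7/15, 1=8/15)

Answer: 7/15 8/15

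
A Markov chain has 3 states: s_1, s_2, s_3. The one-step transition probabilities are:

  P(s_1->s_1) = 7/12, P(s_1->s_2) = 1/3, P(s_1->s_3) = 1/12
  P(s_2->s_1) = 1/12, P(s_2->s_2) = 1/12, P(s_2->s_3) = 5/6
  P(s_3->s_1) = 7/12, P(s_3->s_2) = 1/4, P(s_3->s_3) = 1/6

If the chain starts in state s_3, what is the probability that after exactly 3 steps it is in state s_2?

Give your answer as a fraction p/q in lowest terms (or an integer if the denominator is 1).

Answer: 53/216

Derivation:
Computing P^3 by repeated multiplication:
P^1 =
  s_1: [7/12, 1/3, 1/12]
  s_2: [1/12, 1/12, 5/6]
  s_3: [7/12, 1/4, 1/6]
P^2 =
  s_1: [5/12, 35/144, 49/144]
  s_2: [13/24, 35/144, 31/144]
  s_3: [11/24, 37/144, 41/144]
P^3 =
  s_1: [133/288, 211/864, 127/432]
  s_2: [133/288, 55/216, 245/864]
  s_3: [131/288, 53/216, 259/864]

(P^3)[s_3 -> s_2] = 53/216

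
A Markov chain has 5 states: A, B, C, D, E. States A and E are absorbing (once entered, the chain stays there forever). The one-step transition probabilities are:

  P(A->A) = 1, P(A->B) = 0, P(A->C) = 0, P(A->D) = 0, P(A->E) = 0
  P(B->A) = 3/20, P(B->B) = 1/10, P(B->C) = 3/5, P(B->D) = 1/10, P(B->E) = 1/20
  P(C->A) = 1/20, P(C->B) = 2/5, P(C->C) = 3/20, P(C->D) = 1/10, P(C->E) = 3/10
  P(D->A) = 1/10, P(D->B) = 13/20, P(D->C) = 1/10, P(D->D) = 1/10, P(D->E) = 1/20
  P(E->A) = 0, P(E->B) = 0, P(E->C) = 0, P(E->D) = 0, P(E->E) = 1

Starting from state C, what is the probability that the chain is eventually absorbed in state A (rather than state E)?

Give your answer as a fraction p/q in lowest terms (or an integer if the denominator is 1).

Answer: 152/487

Derivation:
Let a_i = P(absorbed in A | start in state i).
Boundary conditions: a_A = 1, a_E = 0.
For each transient state i, a_i = sum_j P(i->j) * a_j:
  a_B = 3/20*a_A + 1/10*a_B + 3/5*a_C + 1/10*a_D + 1/20*a_E
  a_C = 1/20*a_A + 2/5*a_B + 3/20*a_C + 1/10*a_D + 3/10*a_E
  a_D = 1/10*a_A + 13/20*a_B + 1/10*a_C + 1/10*a_D + 1/20*a_E

Substituting a_A = 1 and a_E = 0, rearrange to (I - Q) a = r where r[i] = P(i -> A):
  [9/10, -3/5, -1/10] . (a_B, a_C, a_D) = 3/20
  [-2/5, 17/20, -1/10] . (a_B, a_C, a_D) = 1/20
  [-13/20, -1/10, 9/10] . (a_B, a_C, a_D) = 1/10

Solving yields:
  a_B = 207/487
  a_C = 152/487
  a_D = 441/974

Starting state is C, so the absorption probability is a_C = 152/487.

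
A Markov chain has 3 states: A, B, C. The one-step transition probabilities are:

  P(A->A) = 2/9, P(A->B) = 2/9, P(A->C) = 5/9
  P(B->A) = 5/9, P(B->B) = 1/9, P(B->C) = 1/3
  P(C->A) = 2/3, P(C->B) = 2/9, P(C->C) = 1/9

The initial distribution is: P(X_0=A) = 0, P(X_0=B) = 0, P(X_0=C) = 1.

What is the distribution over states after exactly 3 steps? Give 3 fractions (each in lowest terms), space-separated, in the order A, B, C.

Propagating the distribution step by step (d_{t+1} = d_t * P):
d_0 = (A=0, B=0, C=1)
  d_1[A] = 0*2/9 + 0*5/9 + 1*2/3 = 2/3
  d_1[B] = 0*2/9 + 0*1/9 + 1*2/9 = 2/9
  d_1[C] = 0*5/9 + 0*1/3 + 1*1/9 = 1/9
d_1 = (A=2/3, B=2/9, C=1/9)
  d_2[A] = 2/3*2/9 + 2/9*5/9 + 1/9*2/3 = 28/81
  d_2[B] = 2/3*2/9 + 2/9*1/9 + 1/9*2/9 = 16/81
  d_2[C] = 2/3*5/9 + 2/9*1/3 + 1/9*1/9 = 37/81
d_2 = (A=28/81, B=16/81, C=37/81)
  d_3[A] = 28/81*2/9 + 16/81*5/9 + 37/81*2/3 = 358/729
  d_3[B] = 28/81*2/9 + 16/81*1/9 + 37/81*2/9 = 146/729
  d_3[C] = 28/81*5/9 + 16/81*1/3 + 37/81*1/9 = 25/81
d_3 = (A=358/729, B=146/729, C=25/81)

Answer: 358/729 146/729 25/81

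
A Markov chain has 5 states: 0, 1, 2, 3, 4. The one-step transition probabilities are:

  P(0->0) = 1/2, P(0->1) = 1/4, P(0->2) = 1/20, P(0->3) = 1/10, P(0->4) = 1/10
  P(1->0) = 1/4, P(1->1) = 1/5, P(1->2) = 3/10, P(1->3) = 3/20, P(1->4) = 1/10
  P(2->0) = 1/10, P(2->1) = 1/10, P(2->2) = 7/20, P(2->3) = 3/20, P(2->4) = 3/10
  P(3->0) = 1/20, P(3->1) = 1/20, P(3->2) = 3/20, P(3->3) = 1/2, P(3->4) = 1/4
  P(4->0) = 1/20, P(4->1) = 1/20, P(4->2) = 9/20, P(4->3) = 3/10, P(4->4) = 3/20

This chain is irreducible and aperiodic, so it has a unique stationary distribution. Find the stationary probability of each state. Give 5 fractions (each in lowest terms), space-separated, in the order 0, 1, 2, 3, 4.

Answer: 119/766 85/766 203/766 407/1532 311/1532

Derivation:
The stationary distribution satisfies pi = pi * P, i.e.:
  pi_0 = 1/2*pi_0 + 1/4*pi_1 + 1/10*pi_2 + 1/20*pi_3 + 1/20*pi_4
  pi_1 = 1/4*pi_0 + 1/5*pi_1 + 1/10*pi_2 + 1/20*pi_3 + 1/20*pi_4
  pi_2 = 1/20*pi_0 + 3/10*pi_1 + 7/20*pi_2 + 3/20*pi_3 + 9/20*pi_4
  pi_3 = 1/10*pi_0 + 3/20*pi_1 + 3/20*pi_2 + 1/2*pi_3 + 3/10*pi_4
  pi_4 = 1/10*pi_0 + 1/10*pi_1 + 3/10*pi_2 + 1/4*pi_3 + 3/20*pi_4
with normalization: pi_0 + pi_1 + pi_2 + pi_3 + pi_4 = 1.

Using the first 4 balance equations plus normalization, the linear system A*pi = b is:
  [-1/2, 1/4, 1/10, 1/20, 1/20] . pi = 0
  [1/4, -4/5, 1/10, 1/20, 1/20] . pi = 0
  [1/20, 3/10, -13/20, 3/20, 9/20] . pi = 0
  [1/10, 3/20, 3/20, -1/2, 3/10] . pi = 0
  [1, 1, 1, 1, 1] . pi = 1

Solving yields:
  pi_0 = 119/766
  pi_1 = 85/766
  pi_2 = 203/766
  pi_3 = 407/1532
  pi_4 = 311/1532

Verification (pi * P):
  119/766*1/2 + 85/766*1/4 + 203/766*1/10 + 407/1532*1/20 + 311/1532*1/20 = 119/766 = pi_0  (ok)
  119/766*1/4 + 85/766*1/5 + 203/766*1/10 + 407/1532*1/20 + 311/1532*1/20 = 85/766 = pi_1  (ok)
  119/766*1/20 + 85/766*3/10 + 203/766*7/20 + 407/1532*3/20 + 311/1532*9/20 = 203/766 = pi_2  (ok)
  119/766*1/10 + 85/766*3/20 + 203/766*3/20 + 407/1532*1/2 + 311/1532*3/10 = 407/1532 = pi_3  (ok)
  119/766*1/10 + 85/766*1/10 + 203/766*3/10 + 407/1532*1/4 + 311/1532*3/20 = 311/1532 = pi_4  (ok)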